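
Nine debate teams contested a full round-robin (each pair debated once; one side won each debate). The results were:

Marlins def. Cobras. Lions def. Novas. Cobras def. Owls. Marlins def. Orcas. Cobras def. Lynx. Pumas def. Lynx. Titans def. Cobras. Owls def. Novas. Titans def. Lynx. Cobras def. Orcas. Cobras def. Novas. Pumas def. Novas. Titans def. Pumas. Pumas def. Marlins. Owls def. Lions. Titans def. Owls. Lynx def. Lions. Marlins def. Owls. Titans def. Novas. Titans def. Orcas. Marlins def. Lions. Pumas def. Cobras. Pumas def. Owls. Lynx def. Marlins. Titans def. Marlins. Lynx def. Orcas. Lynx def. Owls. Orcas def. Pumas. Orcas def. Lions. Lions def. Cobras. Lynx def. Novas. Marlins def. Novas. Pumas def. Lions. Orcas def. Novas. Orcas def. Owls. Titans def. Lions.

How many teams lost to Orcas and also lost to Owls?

2

Orcas beat: Pumas, Novas, Lions, Owls.
Owls beat: Novas, Lions.
Both beat: Novas, Lions — 2.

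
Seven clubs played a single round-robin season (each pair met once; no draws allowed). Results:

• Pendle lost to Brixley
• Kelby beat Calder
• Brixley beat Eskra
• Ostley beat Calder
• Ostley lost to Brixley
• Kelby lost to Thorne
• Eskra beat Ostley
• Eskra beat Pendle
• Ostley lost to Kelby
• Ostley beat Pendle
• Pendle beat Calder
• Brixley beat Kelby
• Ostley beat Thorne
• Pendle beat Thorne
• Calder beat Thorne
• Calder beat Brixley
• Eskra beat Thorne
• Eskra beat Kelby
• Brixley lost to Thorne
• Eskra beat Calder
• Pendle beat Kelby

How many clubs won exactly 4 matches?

Win totals: Pendle 3, Eskra 5, Ostley 3, Brixley 4, Kelby 2, Calder 2, Thorne 2.
Exactly 4: Brixley — 1 club.

1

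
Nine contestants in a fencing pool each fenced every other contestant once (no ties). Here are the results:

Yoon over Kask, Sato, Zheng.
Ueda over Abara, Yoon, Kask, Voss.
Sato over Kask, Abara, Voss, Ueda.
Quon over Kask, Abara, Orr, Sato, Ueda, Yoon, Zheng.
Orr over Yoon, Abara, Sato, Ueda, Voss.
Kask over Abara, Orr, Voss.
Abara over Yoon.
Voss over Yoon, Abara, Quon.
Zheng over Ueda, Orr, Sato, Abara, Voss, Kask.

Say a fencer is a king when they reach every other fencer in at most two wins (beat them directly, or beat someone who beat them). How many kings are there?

5

Quon reaches everyone (king).
Zheng reaches everyone (king).
Voss reaches everyone (king).
Orr reaches everyone (king).
Sato cannot reach Zheng in two steps.
Kask cannot reach Zheng in two steps.
Abara cannot reach Quon, Voss, Orr, Ueda in two steps.
Yoon cannot reach Quon in two steps.
Ueda reaches everyone (king).
Kings: Quon, Zheng, Voss, Orr, Ueda — 5.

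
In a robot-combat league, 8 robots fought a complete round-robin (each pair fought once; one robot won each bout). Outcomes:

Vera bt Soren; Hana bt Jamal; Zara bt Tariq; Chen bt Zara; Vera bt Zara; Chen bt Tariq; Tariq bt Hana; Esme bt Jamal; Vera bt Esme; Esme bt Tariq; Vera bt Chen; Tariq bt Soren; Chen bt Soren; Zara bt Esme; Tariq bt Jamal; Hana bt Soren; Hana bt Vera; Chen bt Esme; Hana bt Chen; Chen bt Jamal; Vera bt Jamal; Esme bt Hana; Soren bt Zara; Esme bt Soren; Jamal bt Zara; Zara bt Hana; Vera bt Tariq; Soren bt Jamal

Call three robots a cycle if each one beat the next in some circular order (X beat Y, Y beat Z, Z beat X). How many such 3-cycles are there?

12

Win totals: Tariq 3, Jamal 1, Soren 2, Hana 4, Chen 5, Vera 6, Zara 3, Esme 4.
A robot with w wins dominates both others in C(w,2) triples; summing gives 3 + 0 + 1 + 6 + 10 + 15 + 3 + 6 = 44 transitive triples.
Total triples C(8,3) = 56, so cyclic triples = 56 − 44 = 12.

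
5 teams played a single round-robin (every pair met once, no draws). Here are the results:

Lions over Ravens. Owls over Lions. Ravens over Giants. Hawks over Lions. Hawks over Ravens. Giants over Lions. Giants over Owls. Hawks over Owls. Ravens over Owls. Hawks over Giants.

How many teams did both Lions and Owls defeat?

Lions beat: Ravens.
Owls beat: Lions.
No one was beaten by both.

0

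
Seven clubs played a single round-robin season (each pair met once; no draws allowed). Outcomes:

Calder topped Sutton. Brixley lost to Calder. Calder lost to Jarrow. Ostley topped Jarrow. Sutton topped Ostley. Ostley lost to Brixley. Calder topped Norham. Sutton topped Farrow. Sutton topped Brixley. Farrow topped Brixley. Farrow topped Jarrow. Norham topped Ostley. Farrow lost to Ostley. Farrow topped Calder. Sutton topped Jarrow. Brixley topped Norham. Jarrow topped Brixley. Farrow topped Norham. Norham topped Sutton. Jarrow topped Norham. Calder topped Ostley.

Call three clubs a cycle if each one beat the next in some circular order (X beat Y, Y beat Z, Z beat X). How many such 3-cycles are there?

11

Win totals: Sutton 4, Brixley 2, Jarrow 3, Calder 4, Farrow 4, Ostley 2, Norham 2.
A club with w wins dominates both others in C(w,2) triples; summing gives 6 + 1 + 3 + 6 + 6 + 1 + 1 = 24 transitive triples.
Total triples C(7,3) = 35, so cyclic triples = 35 − 24 = 11.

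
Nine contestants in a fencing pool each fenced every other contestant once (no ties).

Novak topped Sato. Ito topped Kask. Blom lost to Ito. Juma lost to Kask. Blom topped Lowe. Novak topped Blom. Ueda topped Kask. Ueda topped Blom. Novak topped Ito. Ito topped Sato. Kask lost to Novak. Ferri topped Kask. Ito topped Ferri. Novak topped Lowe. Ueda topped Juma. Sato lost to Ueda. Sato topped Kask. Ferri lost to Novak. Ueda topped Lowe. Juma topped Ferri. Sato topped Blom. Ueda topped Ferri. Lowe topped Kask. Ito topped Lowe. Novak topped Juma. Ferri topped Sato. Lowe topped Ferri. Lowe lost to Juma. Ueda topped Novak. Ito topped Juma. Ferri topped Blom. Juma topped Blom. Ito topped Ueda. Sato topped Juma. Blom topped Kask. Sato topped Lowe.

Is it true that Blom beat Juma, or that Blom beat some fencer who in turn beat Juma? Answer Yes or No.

Blom did not beat Juma directly.
Blom beat Kask, Lowe. Of those, Kask beat Juma.

Yes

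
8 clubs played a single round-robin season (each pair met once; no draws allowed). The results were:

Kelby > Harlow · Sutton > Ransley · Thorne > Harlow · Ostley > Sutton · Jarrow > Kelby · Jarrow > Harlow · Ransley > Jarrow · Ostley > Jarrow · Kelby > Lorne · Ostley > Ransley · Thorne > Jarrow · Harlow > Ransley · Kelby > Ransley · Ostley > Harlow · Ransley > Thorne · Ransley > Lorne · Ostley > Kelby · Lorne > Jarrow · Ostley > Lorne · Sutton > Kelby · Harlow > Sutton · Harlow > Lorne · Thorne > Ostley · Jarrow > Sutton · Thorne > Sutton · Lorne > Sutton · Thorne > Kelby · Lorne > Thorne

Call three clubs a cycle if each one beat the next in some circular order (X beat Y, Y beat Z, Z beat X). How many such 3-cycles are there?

Win totals: Ostley 6, Sutton 2, Lorne 3, Harlow 3, Jarrow 3, Thorne 5, Ransley 3, Kelby 3.
A club with w wins dominates both others in C(w,2) triples; summing gives 15 + 1 + 3 + 3 + 3 + 10 + 3 + 3 = 41 transitive triples.
Total triples C(8,3) = 56, so cyclic triples = 56 − 41 = 15.

15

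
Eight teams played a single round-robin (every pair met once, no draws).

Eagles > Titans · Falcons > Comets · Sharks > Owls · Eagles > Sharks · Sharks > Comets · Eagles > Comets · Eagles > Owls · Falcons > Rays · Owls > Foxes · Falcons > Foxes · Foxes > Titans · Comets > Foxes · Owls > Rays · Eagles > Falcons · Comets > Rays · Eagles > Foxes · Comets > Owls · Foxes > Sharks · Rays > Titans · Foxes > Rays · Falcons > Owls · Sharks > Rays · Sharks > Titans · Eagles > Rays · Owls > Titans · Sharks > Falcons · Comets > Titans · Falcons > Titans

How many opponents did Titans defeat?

Titans' results: beat no one; lost to Foxes, Owls, Sharks, Eagles, Falcons, Comets, Rays.
That is 0 wins.

0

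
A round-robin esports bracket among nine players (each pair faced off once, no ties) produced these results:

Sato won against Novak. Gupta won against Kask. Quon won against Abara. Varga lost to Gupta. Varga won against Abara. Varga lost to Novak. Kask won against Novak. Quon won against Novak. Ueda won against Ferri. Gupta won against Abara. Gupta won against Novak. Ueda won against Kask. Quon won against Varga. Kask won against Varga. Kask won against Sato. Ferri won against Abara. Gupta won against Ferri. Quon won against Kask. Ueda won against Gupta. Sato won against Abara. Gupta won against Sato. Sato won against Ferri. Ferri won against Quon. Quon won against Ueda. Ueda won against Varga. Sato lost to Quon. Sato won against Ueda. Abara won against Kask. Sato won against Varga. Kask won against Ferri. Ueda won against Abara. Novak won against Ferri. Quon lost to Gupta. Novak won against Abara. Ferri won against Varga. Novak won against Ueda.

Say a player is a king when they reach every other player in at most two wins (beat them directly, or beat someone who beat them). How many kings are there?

4

Abara cannot reach Gupta, Quon, Ueda in two steps.
Sato reaches everyone (king).
Gupta reaches everyone (king).
Novak cannot reach Sato in two steps.
Quon reaches everyone (king).
Ueda reaches everyone (king).
Kask cannot reach Gupta in two steps.
Ferri cannot reach Gupta in two steps.
Varga cannot reach Sato, Gupta, Novak, Quon, Ueda, Ferri in two steps.
Kings: Sato, Gupta, Quon, Ueda — 4.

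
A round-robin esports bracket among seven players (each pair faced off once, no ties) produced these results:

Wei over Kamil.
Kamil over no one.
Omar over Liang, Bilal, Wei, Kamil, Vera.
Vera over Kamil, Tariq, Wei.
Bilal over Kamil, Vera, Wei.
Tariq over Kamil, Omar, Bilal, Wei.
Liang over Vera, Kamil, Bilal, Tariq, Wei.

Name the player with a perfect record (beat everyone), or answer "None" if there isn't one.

Highest win total is Omar with 5 (out of 6 possible).
Omar lost to Tariq, so no player went undefeated.

None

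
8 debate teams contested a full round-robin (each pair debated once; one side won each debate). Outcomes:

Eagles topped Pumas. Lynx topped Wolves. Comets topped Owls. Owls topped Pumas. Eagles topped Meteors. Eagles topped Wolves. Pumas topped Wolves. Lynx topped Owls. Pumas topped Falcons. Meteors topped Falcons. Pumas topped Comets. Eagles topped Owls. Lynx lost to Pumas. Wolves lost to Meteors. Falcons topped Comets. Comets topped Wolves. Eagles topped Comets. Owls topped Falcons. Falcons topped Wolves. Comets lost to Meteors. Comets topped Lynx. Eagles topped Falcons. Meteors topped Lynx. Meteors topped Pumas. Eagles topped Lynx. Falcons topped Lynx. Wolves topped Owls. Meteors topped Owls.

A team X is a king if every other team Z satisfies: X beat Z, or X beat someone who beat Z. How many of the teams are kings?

1

Comets cannot reach Eagles, Meteors in two steps.
Lynx cannot reach Comets, Eagles, Meteors in two steps.
Wolves cannot reach Comets, Lynx, Eagles, Meteors in two steps.
Falcons cannot reach Pumas, Eagles, Meteors in two steps.
Owls cannot reach Eagles, Meteors in two steps.
Pumas cannot reach Eagles, Meteors in two steps.
Eagles reaches everyone (king).
Meteors cannot reach Eagles in two steps.
Kings: Eagles — 1.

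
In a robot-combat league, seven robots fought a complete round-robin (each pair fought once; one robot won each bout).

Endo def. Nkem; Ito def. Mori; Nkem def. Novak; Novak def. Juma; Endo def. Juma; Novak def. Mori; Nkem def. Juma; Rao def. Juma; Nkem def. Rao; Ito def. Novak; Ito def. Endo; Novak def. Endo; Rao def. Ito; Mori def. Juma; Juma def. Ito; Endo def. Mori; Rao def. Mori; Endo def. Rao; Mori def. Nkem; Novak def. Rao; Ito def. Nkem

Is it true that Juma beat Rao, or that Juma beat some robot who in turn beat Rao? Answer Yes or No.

No

Juma did not beat Rao directly.
Juma beat Ito, but each of them lost to Rao. No two-step path.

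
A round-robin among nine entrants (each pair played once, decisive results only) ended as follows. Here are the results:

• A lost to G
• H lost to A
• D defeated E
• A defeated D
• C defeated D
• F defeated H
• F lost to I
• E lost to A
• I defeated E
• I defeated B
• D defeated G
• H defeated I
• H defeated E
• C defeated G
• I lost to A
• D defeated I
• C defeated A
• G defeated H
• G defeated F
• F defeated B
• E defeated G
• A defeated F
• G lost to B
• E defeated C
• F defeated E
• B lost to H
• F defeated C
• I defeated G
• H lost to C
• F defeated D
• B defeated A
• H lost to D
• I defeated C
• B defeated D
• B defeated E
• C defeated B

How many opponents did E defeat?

E's results: beat C, G; lost to A, B, D, F, H, I.
That is 2 wins.

2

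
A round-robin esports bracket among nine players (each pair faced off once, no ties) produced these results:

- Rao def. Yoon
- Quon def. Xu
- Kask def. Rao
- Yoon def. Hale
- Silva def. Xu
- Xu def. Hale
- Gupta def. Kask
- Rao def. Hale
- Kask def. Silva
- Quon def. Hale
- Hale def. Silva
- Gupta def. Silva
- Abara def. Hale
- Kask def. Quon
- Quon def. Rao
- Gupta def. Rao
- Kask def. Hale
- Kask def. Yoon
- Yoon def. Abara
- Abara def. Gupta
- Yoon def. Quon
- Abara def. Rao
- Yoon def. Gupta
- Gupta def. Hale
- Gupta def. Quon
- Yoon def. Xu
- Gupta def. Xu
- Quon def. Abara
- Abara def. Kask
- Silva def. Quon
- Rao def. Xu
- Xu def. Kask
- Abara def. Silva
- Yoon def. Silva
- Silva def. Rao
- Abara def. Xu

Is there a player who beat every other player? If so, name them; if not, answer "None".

Highest win total is Yoon with 6 (out of 8 possible).
Yoon lost to Kask, Rao, so no player went undefeated.

None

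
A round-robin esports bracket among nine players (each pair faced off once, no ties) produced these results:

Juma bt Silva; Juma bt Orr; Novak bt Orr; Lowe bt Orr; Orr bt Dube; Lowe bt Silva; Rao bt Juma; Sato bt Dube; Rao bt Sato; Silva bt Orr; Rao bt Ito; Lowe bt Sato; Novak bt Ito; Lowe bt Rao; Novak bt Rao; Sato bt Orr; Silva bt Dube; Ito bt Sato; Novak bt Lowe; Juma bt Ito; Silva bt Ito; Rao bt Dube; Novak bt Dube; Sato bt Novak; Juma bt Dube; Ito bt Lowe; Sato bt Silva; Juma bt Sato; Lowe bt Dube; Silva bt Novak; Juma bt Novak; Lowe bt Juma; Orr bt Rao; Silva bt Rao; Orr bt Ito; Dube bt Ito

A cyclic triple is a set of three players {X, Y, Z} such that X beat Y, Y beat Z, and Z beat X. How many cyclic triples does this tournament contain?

Win totals: Juma 6, Rao 4, Sato 4, Ito 2, Dube 1, Novak 5, Orr 3, Lowe 6, Silva 5.
A player with w wins dominates both others in C(w,2) triples; summing gives 15 + 6 + 6 + 1 + 0 + 10 + 3 + 15 + 10 = 66 transitive triples.
Total triples C(9,3) = 84, so cyclic triples = 84 − 66 = 18.

18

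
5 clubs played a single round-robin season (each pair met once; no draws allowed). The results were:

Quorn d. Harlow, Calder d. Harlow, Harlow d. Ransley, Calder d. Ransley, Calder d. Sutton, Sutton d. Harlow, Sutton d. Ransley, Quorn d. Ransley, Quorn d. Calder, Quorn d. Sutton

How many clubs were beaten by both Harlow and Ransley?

Harlow beat: Ransley.
Ransley beat: no one.
No one was beaten by both.

0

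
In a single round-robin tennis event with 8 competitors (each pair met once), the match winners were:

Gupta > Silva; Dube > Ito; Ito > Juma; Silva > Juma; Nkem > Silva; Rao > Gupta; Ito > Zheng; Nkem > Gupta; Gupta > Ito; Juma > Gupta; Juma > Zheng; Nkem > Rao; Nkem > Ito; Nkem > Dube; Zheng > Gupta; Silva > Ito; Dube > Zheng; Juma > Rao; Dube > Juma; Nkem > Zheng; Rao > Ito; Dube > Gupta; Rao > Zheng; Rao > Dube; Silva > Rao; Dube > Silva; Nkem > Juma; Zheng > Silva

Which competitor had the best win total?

Win totals: Rao 4, Ito 2, Nkem 7, Silva 3, Dube 5, Zheng 2, Juma 3, Gupta 2.
Nkem leads with 7 wins (next highest: 5).

Nkem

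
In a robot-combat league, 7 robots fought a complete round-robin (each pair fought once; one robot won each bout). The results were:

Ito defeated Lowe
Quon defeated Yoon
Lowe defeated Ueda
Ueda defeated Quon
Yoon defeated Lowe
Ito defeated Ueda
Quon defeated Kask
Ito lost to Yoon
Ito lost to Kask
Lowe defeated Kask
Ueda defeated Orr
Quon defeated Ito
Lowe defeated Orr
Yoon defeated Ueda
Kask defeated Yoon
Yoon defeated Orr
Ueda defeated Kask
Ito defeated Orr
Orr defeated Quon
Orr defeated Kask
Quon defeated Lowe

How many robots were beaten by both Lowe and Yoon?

2

Lowe beat: Kask, Orr, Ueda.
Yoon beat: Ito, Lowe, Orr, Ueda.
Both beat: Orr, Ueda — 2.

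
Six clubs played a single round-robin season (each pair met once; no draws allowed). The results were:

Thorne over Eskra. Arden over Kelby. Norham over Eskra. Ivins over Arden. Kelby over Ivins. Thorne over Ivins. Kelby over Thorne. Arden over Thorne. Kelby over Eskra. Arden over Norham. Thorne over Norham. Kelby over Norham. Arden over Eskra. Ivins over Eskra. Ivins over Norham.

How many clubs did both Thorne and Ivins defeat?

2

Thorne beat: Norham, Eskra, Ivins.
Ivins beat: Arden, Norham, Eskra.
Both beat: Norham, Eskra — 2.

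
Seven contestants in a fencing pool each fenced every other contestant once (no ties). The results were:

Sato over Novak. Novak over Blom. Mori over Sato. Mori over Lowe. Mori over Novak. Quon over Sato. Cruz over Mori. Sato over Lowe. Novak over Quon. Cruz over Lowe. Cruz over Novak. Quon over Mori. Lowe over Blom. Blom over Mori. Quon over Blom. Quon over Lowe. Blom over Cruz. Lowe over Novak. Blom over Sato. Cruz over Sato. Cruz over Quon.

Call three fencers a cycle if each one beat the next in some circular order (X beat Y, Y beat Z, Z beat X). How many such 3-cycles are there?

Win totals: Sato 2, Blom 3, Mori 3, Quon 4, Novak 2, Lowe 2, Cruz 5.
A fencer with w wins dominates both others in C(w,2) triples; summing gives 1 + 3 + 3 + 6 + 1 + 1 + 10 = 25 transitive triples.
Total triples C(7,3) = 35, so cyclic triples = 35 − 25 = 10.

10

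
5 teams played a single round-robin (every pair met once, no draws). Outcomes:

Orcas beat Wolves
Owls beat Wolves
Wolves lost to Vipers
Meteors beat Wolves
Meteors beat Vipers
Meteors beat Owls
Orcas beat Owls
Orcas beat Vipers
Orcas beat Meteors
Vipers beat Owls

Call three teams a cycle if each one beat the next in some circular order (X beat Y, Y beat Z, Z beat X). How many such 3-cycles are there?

0

Win totals: Wolves 0, Owls 1, Vipers 2, Orcas 4, Meteors 3.
A team with w wins dominates both others in C(w,2) triples; summing gives 0 + 0 + 1 + 6 + 3 = 10 transitive triples.
Total triples C(5,3) = 10, so cyclic triples = 10 − 10 = 0.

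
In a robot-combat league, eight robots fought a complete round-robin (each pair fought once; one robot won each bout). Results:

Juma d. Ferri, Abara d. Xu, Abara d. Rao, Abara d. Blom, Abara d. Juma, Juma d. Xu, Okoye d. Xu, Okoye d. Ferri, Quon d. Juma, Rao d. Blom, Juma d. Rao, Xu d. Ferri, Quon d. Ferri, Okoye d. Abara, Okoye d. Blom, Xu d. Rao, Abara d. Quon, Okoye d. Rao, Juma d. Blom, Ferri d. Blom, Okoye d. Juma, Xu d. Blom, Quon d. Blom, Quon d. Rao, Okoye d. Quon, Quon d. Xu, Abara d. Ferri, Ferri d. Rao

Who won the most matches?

Okoye

Win totals: Quon 5, Xu 3, Blom 0, Juma 4, Rao 1, Ferri 2, Abara 6, Okoye 7.
Okoye leads with 7 wins (next highest: 6).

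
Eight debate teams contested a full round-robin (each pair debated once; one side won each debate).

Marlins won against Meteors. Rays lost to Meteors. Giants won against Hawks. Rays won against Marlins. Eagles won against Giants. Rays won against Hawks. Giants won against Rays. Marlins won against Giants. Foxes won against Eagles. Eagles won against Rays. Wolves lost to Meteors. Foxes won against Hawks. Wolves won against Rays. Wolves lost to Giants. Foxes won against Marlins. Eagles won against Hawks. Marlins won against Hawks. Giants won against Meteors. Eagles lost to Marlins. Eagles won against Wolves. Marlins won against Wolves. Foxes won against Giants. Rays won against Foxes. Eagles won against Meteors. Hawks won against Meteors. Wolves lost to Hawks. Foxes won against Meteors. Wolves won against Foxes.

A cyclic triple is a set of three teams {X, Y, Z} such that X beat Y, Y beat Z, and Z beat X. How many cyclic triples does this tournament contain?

14

Win totals: Foxes 5, Meteors 2, Marlins 5, Wolves 2, Eagles 5, Rays 3, Hawks 2, Giants 4.
A team with w wins dominates both others in C(w,2) triples; summing gives 10 + 1 + 10 + 1 + 10 + 3 + 1 + 6 = 42 transitive triples.
Total triples C(8,3) = 56, so cyclic triples = 56 − 42 = 14.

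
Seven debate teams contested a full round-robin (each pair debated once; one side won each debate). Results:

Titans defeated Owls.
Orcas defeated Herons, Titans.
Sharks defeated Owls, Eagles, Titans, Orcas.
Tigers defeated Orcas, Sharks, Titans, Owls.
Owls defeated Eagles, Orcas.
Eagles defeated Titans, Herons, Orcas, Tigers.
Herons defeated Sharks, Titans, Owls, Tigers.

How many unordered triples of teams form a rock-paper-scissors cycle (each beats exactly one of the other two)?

9

Win totals: Herons 4, Orcas 2, Tigers 4, Owls 2, Eagles 4, Sharks 4, Titans 1.
A team with w wins dominates both others in C(w,2) triples; summing gives 6 + 1 + 6 + 1 + 6 + 6 + 0 = 26 transitive triples.
Total triples C(7,3) = 35, so cyclic triples = 35 − 26 = 9.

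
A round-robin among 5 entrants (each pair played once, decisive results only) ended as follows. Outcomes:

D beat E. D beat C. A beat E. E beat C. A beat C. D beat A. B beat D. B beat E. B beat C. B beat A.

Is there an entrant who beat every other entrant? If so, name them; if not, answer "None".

B

B has 4 wins out of 4 opponents — a perfect record.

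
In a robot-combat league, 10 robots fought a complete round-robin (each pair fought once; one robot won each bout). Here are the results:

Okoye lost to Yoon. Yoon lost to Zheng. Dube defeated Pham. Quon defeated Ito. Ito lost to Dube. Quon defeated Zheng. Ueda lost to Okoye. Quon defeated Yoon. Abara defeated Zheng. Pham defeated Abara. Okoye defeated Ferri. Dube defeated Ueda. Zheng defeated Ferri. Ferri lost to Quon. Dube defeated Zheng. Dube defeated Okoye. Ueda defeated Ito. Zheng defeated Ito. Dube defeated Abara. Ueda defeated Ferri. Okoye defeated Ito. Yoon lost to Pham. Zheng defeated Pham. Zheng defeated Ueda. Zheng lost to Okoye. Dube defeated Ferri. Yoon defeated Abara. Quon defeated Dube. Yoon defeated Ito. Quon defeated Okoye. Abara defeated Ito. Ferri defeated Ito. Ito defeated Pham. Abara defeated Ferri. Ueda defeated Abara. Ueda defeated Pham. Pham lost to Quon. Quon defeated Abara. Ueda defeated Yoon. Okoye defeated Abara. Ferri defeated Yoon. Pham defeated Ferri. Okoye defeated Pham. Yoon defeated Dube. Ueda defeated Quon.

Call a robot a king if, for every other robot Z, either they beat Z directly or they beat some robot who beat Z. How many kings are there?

4

Abara cannot reach Quon, Okoye, Dube in two steps.
Quon reaches everyone (king).
Ferri cannot reach Quon, Zheng, Ueda in two steps.
Zheng reaches everyone (king).
Ueda reaches everyone (king).
Yoon cannot reach Quon in two steps.
Okoye cannot reach Dube in two steps.
Dube reaches everyone (king).
Pham cannot reach Quon, Ueda in two steps.
Ito cannot reach Quon, Zheng, Ueda, Okoye, Dube in two steps.
Kings: Quon, Zheng, Ueda, Dube — 4.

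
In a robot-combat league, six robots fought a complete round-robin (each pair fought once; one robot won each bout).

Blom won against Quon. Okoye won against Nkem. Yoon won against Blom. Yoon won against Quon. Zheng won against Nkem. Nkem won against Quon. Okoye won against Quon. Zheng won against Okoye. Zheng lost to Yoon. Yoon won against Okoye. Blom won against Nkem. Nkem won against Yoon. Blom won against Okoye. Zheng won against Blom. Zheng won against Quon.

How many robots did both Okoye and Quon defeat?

Okoye beat: Nkem, Quon.
Quon beat: no one.
No one was beaten by both.

0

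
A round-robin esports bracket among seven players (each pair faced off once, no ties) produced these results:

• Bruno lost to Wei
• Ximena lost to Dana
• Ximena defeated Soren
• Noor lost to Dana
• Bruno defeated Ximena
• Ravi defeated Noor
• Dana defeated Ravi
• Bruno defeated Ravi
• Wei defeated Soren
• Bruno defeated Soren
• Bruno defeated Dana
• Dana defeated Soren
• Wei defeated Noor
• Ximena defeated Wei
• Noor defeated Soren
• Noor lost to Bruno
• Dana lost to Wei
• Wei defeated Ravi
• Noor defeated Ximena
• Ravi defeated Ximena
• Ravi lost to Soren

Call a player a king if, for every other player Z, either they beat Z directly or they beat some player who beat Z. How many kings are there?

Bruno reaches everyone (king).
Wei reaches everyone (king).
Dana cannot reach Bruno in two steps.
Ravi cannot reach Bruno, Dana in two steps.
Ximena reaches everyone (king).
Noor cannot reach Bruno, Dana in two steps.
Soren cannot reach Bruno, Wei, Dana in two steps.
Kings: Bruno, Wei, Ximena — 3.

3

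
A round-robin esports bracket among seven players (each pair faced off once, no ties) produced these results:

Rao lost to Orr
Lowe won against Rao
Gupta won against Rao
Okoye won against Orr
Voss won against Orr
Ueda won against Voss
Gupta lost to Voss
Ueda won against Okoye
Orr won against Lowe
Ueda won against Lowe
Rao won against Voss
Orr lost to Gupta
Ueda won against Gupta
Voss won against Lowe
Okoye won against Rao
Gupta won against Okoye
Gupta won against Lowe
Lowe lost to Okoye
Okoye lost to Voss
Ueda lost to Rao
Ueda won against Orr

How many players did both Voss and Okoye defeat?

2

Voss beat: Gupta, Lowe, Orr, Okoye.
Okoye beat: Rao, Lowe, Orr.
Both beat: Lowe, Orr — 2.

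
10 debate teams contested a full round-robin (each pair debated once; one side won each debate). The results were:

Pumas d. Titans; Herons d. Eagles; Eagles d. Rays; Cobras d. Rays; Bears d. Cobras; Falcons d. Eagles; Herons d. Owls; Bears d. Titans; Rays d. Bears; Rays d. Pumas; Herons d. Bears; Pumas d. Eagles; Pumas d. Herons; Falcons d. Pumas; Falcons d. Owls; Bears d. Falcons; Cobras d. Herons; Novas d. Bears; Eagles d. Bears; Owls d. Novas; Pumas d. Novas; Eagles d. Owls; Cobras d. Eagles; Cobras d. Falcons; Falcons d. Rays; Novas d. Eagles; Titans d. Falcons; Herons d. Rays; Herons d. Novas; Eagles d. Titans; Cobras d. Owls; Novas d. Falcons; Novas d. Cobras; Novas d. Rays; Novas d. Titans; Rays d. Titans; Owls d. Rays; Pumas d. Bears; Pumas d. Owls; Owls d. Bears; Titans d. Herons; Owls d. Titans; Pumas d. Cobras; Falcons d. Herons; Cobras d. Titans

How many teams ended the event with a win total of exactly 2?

1

Win totals: Owls 4, Titans 2, Novas 6, Eagles 4, Bears 3, Cobras 6, Falcons 5, Rays 3, Herons 5, Pumas 7.
Exactly 2: Titans — 1 team.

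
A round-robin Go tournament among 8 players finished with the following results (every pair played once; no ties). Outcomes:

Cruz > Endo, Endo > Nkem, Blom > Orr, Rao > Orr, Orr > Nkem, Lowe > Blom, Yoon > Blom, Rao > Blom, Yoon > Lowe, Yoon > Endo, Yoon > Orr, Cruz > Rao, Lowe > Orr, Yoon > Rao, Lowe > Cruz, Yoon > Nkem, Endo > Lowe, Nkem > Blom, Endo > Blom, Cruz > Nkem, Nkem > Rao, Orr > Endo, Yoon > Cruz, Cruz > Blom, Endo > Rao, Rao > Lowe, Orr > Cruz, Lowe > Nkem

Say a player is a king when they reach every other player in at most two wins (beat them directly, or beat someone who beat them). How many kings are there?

1

Yoon reaches everyone (king).
Orr cannot reach Yoon in two steps.
Rao cannot reach Yoon in two steps.
Endo cannot reach Yoon in two steps.
Blom cannot reach Yoon, Rao, Lowe in two steps.
Lowe cannot reach Yoon in two steps.
Cruz cannot reach Yoon in two steps.
Nkem cannot reach Yoon, Endo, Cruz in two steps.
Kings: Yoon — 1.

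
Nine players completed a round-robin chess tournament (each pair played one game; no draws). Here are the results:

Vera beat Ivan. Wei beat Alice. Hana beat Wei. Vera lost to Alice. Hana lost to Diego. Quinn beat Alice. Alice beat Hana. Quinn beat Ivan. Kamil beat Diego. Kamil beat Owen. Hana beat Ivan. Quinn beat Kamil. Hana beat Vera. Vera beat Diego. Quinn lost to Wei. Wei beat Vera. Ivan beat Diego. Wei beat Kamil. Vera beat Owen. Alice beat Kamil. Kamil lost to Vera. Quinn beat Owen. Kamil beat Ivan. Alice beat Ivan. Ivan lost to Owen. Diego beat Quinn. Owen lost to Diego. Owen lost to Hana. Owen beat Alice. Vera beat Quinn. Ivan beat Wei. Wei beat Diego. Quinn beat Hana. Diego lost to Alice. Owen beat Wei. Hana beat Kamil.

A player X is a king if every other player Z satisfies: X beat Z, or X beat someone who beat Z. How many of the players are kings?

8

Kamil cannot reach Vera in two steps.
Alice reaches everyone (king).
Hana reaches everyone (king).
Owen reaches everyone (king).
Quinn reaches everyone (king).
Wei reaches everyone (king).
Ivan reaches everyone (king).
Vera reaches everyone (king).
Diego reaches everyone (king).
Kings: Alice, Hana, Owen, Quinn, Wei, Ivan, Vera, Diego — 8.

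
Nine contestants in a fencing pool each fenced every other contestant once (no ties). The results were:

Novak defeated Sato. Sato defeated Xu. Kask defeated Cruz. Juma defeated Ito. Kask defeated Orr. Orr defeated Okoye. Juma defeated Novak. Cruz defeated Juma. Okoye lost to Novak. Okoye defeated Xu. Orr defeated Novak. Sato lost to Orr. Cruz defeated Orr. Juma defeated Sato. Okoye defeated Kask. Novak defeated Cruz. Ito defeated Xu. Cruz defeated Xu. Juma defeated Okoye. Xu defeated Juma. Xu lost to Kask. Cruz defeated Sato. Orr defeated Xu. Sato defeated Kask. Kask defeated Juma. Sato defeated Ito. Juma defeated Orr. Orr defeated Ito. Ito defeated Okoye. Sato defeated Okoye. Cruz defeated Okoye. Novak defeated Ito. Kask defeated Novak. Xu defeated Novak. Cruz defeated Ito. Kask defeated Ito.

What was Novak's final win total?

Novak's results: beat Cruz, Sato, Ito, Okoye; lost to Kask, Xu, Juma, Orr.
That is 4 wins.

4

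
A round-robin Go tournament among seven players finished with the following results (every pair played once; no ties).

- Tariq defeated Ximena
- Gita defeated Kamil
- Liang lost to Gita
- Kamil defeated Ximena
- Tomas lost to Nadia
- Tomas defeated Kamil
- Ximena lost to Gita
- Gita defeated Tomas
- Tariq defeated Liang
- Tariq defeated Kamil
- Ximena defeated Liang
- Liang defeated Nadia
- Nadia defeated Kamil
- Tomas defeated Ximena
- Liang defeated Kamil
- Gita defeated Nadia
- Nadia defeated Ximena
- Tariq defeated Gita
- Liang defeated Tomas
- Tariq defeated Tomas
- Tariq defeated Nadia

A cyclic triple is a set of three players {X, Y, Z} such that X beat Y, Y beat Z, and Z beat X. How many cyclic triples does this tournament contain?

3

Win totals: Tariq 6, Kamil 1, Ximena 1, Tomas 2, Gita 5, Nadia 3, Liang 3.
A player with w wins dominates both others in C(w,2) triples; summing gives 15 + 0 + 0 + 1 + 10 + 3 + 3 = 32 transitive triples.
Total triples C(7,3) = 35, so cyclic triples = 35 − 32 = 3.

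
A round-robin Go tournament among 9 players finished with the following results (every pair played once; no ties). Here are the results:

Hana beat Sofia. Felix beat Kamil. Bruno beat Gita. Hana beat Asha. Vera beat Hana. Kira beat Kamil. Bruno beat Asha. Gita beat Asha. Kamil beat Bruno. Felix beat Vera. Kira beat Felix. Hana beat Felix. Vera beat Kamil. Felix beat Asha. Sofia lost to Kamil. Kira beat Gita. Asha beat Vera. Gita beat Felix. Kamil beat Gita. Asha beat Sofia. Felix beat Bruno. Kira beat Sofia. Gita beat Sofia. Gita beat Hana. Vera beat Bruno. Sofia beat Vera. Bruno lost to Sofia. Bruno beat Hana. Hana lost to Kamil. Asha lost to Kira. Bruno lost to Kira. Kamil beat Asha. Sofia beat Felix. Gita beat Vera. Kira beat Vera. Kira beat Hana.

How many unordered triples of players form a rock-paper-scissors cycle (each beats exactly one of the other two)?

17

Win totals: Vera 3, Gita 5, Kamil 5, Sofia 3, Hana 3, Kira 8, Bruno 3, Asha 2, Felix 4.
A player with w wins dominates both others in C(w,2) triples; summing gives 3 + 10 + 10 + 3 + 3 + 28 + 3 + 1 + 6 = 67 transitive triples.
Total triples C(9,3) = 84, so cyclic triples = 84 − 67 = 17.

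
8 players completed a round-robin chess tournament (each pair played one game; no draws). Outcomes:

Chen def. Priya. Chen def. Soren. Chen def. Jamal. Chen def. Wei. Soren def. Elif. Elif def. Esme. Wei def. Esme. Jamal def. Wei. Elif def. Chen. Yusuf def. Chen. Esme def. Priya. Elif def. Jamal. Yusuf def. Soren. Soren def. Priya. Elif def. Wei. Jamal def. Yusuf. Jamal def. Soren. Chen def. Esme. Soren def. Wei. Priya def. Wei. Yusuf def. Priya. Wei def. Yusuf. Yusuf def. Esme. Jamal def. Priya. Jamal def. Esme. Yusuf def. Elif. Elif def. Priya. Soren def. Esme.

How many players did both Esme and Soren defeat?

1

Esme beat: Priya.
Soren beat: Elif, Wei, Esme, Priya.
Both beat: Priya — 1.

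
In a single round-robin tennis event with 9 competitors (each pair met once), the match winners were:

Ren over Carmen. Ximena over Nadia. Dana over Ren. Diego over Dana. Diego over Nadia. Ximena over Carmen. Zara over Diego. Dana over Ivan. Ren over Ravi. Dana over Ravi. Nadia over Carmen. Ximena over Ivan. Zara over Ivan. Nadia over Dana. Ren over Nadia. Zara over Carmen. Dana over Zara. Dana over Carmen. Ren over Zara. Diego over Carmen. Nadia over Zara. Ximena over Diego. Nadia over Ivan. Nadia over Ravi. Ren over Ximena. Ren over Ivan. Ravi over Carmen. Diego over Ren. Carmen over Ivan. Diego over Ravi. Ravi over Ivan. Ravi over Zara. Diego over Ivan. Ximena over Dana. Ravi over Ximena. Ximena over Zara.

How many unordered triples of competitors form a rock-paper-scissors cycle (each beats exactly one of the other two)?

Win totals: Carmen 1, Zara 3, Diego 6, Ravi 4, Ximena 6, Ren 6, Ivan 0, Dana 5, Nadia 5.
A competitor with w wins dominates both others in C(w,2) triples; summing gives 0 + 3 + 15 + 6 + 15 + 15 + 0 + 10 + 10 = 74 transitive triples.
Total triples C(9,3) = 84, so cyclic triples = 84 − 74 = 10.

10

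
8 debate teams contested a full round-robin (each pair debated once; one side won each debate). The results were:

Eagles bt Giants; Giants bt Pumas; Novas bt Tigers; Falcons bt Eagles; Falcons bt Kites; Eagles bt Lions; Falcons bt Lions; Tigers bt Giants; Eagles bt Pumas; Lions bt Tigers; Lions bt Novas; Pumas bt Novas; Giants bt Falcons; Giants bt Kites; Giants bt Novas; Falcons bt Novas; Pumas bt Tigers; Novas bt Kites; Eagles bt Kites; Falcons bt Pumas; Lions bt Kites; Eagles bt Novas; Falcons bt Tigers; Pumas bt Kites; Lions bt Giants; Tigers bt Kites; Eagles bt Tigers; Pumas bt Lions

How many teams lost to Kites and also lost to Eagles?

Kites beat: no one.
Eagles beat: Tigers, Pumas, Novas, Giants, Lions, Kites.
No one was beaten by both.

0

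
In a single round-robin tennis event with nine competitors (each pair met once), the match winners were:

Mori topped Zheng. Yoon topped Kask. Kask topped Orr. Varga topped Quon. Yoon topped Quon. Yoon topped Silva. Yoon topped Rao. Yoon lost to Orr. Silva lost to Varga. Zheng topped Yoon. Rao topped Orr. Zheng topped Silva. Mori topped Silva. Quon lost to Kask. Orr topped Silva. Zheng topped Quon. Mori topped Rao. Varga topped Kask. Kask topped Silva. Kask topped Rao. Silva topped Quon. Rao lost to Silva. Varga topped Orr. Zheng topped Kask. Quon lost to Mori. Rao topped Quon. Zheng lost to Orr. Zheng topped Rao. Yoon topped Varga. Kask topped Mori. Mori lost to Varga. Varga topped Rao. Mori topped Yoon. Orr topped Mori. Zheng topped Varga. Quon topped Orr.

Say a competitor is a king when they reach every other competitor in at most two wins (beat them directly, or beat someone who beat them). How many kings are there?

Mori reaches everyone (king).
Zheng reaches everyone (king).
Varga reaches everyone (king).
Silva cannot reach Mori, Zheng, Varga, Kask, Yoon in two steps.
Kask cannot reach Varga in two steps.
Rao cannot reach Varga, Kask in two steps.
Quon cannot reach Varga, Kask, Rao in two steps.
Yoon cannot reach Zheng in two steps.
Orr reaches everyone (king).
Kings: Mori, Zheng, Varga, Orr — 4.

4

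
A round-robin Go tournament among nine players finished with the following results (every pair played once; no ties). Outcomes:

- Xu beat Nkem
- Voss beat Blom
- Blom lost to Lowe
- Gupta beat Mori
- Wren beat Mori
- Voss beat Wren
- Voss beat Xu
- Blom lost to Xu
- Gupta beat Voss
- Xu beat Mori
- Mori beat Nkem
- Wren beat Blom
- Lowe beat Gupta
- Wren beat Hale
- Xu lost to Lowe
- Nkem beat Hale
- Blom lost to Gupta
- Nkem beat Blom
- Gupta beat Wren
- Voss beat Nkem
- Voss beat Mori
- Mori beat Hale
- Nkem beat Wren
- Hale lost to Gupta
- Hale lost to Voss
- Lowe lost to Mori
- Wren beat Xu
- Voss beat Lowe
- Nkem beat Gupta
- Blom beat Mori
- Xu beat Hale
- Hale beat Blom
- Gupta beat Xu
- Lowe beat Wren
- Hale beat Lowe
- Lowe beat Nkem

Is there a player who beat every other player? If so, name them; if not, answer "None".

None

Highest win total is Voss with 7 (out of 8 possible).
Voss lost to Gupta, so no player went undefeated.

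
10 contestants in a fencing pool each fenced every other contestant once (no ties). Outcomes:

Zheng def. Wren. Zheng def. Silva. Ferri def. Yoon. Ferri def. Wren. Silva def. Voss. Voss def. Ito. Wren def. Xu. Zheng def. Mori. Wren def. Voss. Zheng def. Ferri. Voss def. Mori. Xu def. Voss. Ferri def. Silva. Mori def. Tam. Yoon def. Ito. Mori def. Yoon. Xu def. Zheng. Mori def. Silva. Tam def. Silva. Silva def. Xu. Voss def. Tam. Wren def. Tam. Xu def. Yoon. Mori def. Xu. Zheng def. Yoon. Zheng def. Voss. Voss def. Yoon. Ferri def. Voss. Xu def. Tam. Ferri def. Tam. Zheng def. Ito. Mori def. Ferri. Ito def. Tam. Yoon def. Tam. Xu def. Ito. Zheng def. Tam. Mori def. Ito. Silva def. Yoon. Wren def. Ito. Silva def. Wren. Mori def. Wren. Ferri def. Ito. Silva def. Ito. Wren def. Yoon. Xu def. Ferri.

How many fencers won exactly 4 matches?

1

Win totals: Voss 4, Mori 7, Ito 1, Silva 5, Xu 6, Tam 1, Yoon 2, Wren 5, Zheng 8, Ferri 6.
Exactly 4: Voss — 1 fencer.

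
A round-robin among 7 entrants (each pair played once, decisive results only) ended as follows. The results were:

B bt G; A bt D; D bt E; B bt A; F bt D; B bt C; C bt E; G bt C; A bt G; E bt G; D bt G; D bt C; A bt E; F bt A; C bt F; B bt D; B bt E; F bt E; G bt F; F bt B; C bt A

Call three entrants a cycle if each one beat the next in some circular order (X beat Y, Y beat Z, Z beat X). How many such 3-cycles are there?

Win totals: A 3, B 5, C 3, D 3, E 1, F 4, G 2.
An entrant with w wins dominates both others in C(w,2) triples; summing gives 3 + 10 + 3 + 3 + 0 + 6 + 1 = 26 transitive triples.
Total triples C(7,3) = 35, so cyclic triples = 35 − 26 = 9.

9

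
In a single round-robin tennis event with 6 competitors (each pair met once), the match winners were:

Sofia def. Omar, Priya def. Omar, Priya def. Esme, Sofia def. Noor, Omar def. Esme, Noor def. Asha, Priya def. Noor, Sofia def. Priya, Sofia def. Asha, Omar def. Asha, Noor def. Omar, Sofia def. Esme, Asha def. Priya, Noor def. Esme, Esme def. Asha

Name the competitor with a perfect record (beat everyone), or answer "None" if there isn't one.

Sofia

Sofia has 5 wins out of 5 opponents — a perfect record.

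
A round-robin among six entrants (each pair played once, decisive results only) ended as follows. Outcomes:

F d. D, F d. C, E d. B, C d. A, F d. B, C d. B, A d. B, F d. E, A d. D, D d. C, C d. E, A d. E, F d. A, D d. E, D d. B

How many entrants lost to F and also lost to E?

F beat: A, B, C, D, E.
E beat: B.
Both beat: B — 1.

1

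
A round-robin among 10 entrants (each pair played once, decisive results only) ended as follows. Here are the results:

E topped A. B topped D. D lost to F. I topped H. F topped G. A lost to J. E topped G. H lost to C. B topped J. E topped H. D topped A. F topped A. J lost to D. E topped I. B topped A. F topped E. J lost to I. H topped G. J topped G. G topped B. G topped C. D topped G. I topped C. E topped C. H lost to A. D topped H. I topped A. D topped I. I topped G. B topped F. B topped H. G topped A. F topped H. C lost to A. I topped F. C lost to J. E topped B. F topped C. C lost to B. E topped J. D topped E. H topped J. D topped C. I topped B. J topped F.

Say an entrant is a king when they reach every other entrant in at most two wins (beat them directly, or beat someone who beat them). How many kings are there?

A cannot reach B, D, E, F, I in two steps.
B reaches everyone (king).
C cannot reach A, B, D, E, F, I in two steps.
D reaches everyone (king).
E reaches everyone (king).
F reaches everyone (king).
G cannot reach E, I in two steps.
H cannot reach D, E, I in two steps.
I reaches everyone (king).
J cannot reach I in two steps.
Kings: B, D, E, F, I — 5.

5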